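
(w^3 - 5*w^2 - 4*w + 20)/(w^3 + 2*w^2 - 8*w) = (w^2 - 3*w - 10)/(w*(w + 4))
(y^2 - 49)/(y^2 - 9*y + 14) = (y + 7)/(y - 2)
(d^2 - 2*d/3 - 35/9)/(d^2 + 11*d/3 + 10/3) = (d - 7/3)/(d + 2)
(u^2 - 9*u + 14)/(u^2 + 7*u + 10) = (u^2 - 9*u + 14)/(u^2 + 7*u + 10)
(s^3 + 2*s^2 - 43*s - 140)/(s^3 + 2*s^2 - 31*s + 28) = (s^3 + 2*s^2 - 43*s - 140)/(s^3 + 2*s^2 - 31*s + 28)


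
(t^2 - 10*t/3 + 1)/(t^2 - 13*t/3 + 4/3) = (t - 3)/(t - 4)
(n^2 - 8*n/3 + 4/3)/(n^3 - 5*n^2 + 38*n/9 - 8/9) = 3*(n - 2)/(3*n^2 - 13*n + 4)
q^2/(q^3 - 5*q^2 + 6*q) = q/(q^2 - 5*q + 6)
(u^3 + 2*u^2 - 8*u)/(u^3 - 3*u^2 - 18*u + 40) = u/(u - 5)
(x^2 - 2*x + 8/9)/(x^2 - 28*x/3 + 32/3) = (x - 2/3)/(x - 8)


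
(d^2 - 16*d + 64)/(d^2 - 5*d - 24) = (d - 8)/(d + 3)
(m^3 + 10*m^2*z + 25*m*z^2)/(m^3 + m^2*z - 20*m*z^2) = (-m - 5*z)/(-m + 4*z)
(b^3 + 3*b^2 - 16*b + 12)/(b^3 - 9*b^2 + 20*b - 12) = (b + 6)/(b - 6)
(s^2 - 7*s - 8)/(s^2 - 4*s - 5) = (s - 8)/(s - 5)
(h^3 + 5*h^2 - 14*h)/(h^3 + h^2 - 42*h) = (h - 2)/(h - 6)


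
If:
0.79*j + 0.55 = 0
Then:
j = -0.70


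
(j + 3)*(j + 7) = j^2 + 10*j + 21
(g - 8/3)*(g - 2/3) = g^2 - 10*g/3 + 16/9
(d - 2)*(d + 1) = d^2 - d - 2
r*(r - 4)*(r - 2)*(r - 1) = r^4 - 7*r^3 + 14*r^2 - 8*r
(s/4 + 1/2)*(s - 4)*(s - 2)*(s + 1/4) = s^4/4 - 15*s^3/16 - 5*s^2/4 + 15*s/4 + 1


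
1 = 1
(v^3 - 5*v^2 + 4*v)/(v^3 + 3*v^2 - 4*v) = (v - 4)/(v + 4)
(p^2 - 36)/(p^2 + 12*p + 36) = (p - 6)/(p + 6)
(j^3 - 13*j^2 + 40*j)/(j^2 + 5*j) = (j^2 - 13*j + 40)/(j + 5)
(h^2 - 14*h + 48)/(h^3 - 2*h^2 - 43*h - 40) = (h - 6)/(h^2 + 6*h + 5)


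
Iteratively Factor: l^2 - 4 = (l + 2)*(l - 2)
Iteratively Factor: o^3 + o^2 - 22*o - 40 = (o + 2)*(o^2 - o - 20) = (o + 2)*(o + 4)*(o - 5)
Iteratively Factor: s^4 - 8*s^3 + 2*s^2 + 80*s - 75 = (s - 5)*(s^3 - 3*s^2 - 13*s + 15) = (s - 5)*(s - 1)*(s^2 - 2*s - 15) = (s - 5)*(s - 1)*(s + 3)*(s - 5)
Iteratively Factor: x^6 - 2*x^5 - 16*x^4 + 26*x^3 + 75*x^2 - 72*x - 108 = (x + 1)*(x^5 - 3*x^4 - 13*x^3 + 39*x^2 + 36*x - 108) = (x - 3)*(x + 1)*(x^4 - 13*x^2 + 36) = (x - 3)*(x + 1)*(x + 3)*(x^3 - 3*x^2 - 4*x + 12) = (x - 3)*(x - 2)*(x + 1)*(x + 3)*(x^2 - x - 6) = (x - 3)*(x - 2)*(x + 1)*(x + 2)*(x + 3)*(x - 3)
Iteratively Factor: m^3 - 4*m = (m)*(m^2 - 4) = m*(m + 2)*(m - 2)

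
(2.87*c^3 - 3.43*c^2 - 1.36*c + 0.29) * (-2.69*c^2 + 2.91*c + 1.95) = -7.7203*c^5 + 17.5784*c^4 - 0.726400000000001*c^3 - 11.4262*c^2 - 1.8081*c + 0.5655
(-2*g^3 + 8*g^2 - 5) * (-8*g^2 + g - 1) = 16*g^5 - 66*g^4 + 10*g^3 + 32*g^2 - 5*g + 5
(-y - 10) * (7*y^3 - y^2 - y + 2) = -7*y^4 - 69*y^3 + 11*y^2 + 8*y - 20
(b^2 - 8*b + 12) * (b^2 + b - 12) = b^4 - 7*b^3 - 8*b^2 + 108*b - 144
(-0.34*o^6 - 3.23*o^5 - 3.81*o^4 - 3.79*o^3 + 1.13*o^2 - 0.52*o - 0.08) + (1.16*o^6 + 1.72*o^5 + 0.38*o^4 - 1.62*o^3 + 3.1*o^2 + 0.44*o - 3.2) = 0.82*o^6 - 1.51*o^5 - 3.43*o^4 - 5.41*o^3 + 4.23*o^2 - 0.08*o - 3.28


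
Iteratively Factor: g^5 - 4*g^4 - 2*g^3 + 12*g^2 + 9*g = (g + 1)*(g^4 - 5*g^3 + 3*g^2 + 9*g) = (g + 1)^2*(g^3 - 6*g^2 + 9*g) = g*(g + 1)^2*(g^2 - 6*g + 9) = g*(g - 3)*(g + 1)^2*(g - 3)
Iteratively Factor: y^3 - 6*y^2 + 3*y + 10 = (y - 2)*(y^2 - 4*y - 5) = (y - 5)*(y - 2)*(y + 1)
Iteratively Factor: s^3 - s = (s)*(s^2 - 1) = s*(s - 1)*(s + 1)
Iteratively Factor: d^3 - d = (d)*(d^2 - 1) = d*(d - 1)*(d + 1)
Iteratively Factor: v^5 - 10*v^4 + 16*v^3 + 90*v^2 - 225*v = (v - 3)*(v^4 - 7*v^3 - 5*v^2 + 75*v) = (v - 3)*(v + 3)*(v^3 - 10*v^2 + 25*v) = (v - 5)*(v - 3)*(v + 3)*(v^2 - 5*v) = (v - 5)^2*(v - 3)*(v + 3)*(v)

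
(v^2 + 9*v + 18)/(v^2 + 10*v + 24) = (v + 3)/(v + 4)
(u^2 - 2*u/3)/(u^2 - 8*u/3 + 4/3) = u/(u - 2)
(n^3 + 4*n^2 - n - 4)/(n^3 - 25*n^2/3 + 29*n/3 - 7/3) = 3*(n^2 + 5*n + 4)/(3*n^2 - 22*n + 7)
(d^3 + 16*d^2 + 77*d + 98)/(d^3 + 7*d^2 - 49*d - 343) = (d + 2)/(d - 7)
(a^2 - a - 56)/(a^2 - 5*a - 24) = (a + 7)/(a + 3)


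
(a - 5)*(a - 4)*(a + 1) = a^3 - 8*a^2 + 11*a + 20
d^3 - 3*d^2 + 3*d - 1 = (d - 1)^3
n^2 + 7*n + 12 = (n + 3)*(n + 4)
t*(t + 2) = t^2 + 2*t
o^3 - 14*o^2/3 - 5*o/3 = o*(o - 5)*(o + 1/3)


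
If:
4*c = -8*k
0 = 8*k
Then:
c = 0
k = 0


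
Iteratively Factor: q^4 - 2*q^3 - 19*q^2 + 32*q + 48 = (q - 4)*(q^3 + 2*q^2 - 11*q - 12) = (q - 4)*(q + 1)*(q^2 + q - 12) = (q - 4)*(q + 1)*(q + 4)*(q - 3)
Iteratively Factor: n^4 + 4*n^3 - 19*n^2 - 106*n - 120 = (n - 5)*(n^3 + 9*n^2 + 26*n + 24) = (n - 5)*(n + 3)*(n^2 + 6*n + 8) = (n - 5)*(n + 3)*(n + 4)*(n + 2)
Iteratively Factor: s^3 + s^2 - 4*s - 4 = (s + 1)*(s^2 - 4) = (s + 1)*(s + 2)*(s - 2)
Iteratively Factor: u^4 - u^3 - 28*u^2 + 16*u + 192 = (u - 4)*(u^3 + 3*u^2 - 16*u - 48) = (u - 4)*(u + 4)*(u^2 - u - 12) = (u - 4)*(u + 3)*(u + 4)*(u - 4)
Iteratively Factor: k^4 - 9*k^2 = (k + 3)*(k^3 - 3*k^2) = k*(k + 3)*(k^2 - 3*k) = k^2*(k + 3)*(k - 3)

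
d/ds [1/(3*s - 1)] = -3/(3*s - 1)^2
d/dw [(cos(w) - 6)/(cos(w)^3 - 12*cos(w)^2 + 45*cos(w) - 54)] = 2*sin(w)/(cos(w) - 3)^3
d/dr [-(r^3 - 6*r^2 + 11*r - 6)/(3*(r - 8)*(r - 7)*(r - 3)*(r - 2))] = (r^2 - 2*r - 41)/(3*(r^4 - 30*r^3 + 337*r^2 - 1680*r + 3136))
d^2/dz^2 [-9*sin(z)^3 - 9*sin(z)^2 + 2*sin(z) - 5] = 81*sin(z)^3 + 36*sin(z)^2 - 56*sin(z) - 18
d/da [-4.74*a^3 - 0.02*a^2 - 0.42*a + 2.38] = -14.22*a^2 - 0.04*a - 0.42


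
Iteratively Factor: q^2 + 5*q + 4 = (q + 1)*(q + 4)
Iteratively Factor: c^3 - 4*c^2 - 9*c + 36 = (c - 4)*(c^2 - 9) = (c - 4)*(c - 3)*(c + 3)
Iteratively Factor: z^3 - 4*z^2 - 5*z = (z + 1)*(z^2 - 5*z) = (z - 5)*(z + 1)*(z)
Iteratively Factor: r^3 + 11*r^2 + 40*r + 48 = (r + 4)*(r^2 + 7*r + 12) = (r + 3)*(r + 4)*(r + 4)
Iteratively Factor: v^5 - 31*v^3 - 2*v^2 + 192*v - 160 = (v - 1)*(v^4 + v^3 - 30*v^2 - 32*v + 160) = (v - 5)*(v - 1)*(v^3 + 6*v^2 - 32) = (v - 5)*(v - 2)*(v - 1)*(v^2 + 8*v + 16) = (v - 5)*(v - 2)*(v - 1)*(v + 4)*(v + 4)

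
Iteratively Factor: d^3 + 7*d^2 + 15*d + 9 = (d + 3)*(d^2 + 4*d + 3) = (d + 3)^2*(d + 1)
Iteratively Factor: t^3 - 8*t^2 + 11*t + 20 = (t + 1)*(t^2 - 9*t + 20) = (t - 4)*(t + 1)*(t - 5)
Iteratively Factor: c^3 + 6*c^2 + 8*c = (c)*(c^2 + 6*c + 8) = c*(c + 2)*(c + 4)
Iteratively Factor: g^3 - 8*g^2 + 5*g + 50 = (g + 2)*(g^2 - 10*g + 25) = (g - 5)*(g + 2)*(g - 5)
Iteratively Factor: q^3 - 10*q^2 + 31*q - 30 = (q - 2)*(q^2 - 8*q + 15) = (q - 5)*(q - 2)*(q - 3)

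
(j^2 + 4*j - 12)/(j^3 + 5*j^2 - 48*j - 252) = (j - 2)/(j^2 - j - 42)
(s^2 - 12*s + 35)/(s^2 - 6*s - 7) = (s - 5)/(s + 1)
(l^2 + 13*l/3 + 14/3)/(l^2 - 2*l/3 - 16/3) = (3*l + 7)/(3*l - 8)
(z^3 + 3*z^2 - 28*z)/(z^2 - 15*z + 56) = z*(z^2 + 3*z - 28)/(z^2 - 15*z + 56)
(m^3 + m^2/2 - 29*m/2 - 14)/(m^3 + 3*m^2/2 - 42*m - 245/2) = (m^2 - 3*m - 4)/(m^2 - 2*m - 35)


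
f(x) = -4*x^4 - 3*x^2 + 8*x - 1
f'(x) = -16*x^3 - 6*x + 8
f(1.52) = -17.12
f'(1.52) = -57.31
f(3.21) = -430.93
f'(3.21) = -540.48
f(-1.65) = -52.02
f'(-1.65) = 89.77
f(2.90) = -285.94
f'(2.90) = -399.62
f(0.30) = 1.10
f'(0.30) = 5.77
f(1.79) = -37.36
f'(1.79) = -94.51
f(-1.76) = -62.75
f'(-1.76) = 105.79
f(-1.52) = -41.44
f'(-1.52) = 73.31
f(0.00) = -1.00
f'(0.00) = 8.00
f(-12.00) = -83473.00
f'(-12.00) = 27728.00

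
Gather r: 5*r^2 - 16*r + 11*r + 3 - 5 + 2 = 5*r^2 - 5*r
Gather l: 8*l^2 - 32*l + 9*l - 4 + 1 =8*l^2 - 23*l - 3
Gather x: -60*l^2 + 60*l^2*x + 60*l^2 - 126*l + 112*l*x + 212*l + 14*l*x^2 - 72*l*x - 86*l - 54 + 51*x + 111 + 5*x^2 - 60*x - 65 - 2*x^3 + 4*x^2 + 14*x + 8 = -2*x^3 + x^2*(14*l + 9) + x*(60*l^2 + 40*l + 5)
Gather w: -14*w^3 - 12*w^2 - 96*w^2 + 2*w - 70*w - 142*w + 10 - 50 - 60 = -14*w^3 - 108*w^2 - 210*w - 100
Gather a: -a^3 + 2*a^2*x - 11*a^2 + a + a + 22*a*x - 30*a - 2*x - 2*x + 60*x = -a^3 + a^2*(2*x - 11) + a*(22*x - 28) + 56*x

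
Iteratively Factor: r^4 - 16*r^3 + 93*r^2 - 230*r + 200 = (r - 5)*(r^3 - 11*r^2 + 38*r - 40) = (r - 5)*(r - 2)*(r^2 - 9*r + 20) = (r - 5)*(r - 4)*(r - 2)*(r - 5)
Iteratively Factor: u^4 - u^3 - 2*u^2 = (u + 1)*(u^3 - 2*u^2) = u*(u + 1)*(u^2 - 2*u) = u^2*(u + 1)*(u - 2)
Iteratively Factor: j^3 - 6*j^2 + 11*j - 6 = (j - 2)*(j^2 - 4*j + 3) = (j - 2)*(j - 1)*(j - 3)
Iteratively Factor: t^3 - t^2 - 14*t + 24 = (t + 4)*(t^2 - 5*t + 6) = (t - 3)*(t + 4)*(t - 2)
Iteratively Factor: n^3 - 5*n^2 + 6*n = (n - 2)*(n^2 - 3*n) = n*(n - 2)*(n - 3)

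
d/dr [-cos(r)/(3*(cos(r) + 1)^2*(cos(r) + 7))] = (-7*cos(r) - cos(2*r) + 6)*sin(r)/(3*(cos(r) + 1)^3*(cos(r) + 7)^2)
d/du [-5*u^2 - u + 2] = -10*u - 1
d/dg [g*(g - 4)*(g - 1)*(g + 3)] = 4*g^3 - 6*g^2 - 22*g + 12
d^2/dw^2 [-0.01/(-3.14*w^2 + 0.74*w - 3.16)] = (-0.197192*w^2 + 0.046472*w + 0.01*(6.28*w - 0.74)*(12.56*w - 1.48) - 0.198448)/(3.14*w^2 - 0.74*w + 3.16)^3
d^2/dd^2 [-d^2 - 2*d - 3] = -2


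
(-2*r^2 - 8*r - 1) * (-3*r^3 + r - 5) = 6*r^5 + 24*r^4 + r^3 + 2*r^2 + 39*r + 5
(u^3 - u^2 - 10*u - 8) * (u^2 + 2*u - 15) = u^5 + u^4 - 27*u^3 - 13*u^2 + 134*u + 120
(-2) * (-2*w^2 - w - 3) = 4*w^2 + 2*w + 6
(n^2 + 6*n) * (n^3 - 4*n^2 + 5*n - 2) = n^5 + 2*n^4 - 19*n^3 + 28*n^2 - 12*n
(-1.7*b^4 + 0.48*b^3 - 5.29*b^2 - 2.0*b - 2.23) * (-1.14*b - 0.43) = 1.938*b^5 + 0.1838*b^4 + 5.8242*b^3 + 4.5547*b^2 + 3.4022*b + 0.9589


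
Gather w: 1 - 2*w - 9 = -2*w - 8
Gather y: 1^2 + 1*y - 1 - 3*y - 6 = -2*y - 6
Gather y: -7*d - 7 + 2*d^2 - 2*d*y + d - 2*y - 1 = 2*d^2 - 6*d + y*(-2*d - 2) - 8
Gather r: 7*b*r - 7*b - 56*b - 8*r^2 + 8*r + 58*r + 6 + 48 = -63*b - 8*r^2 + r*(7*b + 66) + 54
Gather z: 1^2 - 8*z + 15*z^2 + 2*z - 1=15*z^2 - 6*z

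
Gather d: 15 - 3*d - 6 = 9 - 3*d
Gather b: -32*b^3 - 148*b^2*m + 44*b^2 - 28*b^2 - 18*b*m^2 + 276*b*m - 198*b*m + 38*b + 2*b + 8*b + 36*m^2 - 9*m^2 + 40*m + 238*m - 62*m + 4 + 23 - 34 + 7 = -32*b^3 + b^2*(16 - 148*m) + b*(-18*m^2 + 78*m + 48) + 27*m^2 + 216*m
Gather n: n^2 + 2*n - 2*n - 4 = n^2 - 4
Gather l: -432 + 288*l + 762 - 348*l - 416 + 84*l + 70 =24*l - 16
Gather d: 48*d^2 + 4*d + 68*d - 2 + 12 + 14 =48*d^2 + 72*d + 24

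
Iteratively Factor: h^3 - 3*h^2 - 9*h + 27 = (h - 3)*(h^2 - 9) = (h - 3)^2*(h + 3)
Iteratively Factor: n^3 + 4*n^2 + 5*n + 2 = (n + 1)*(n^2 + 3*n + 2) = (n + 1)^2*(n + 2)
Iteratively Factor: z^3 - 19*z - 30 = (z + 2)*(z^2 - 2*z - 15) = (z + 2)*(z + 3)*(z - 5)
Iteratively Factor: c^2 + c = (c)*(c + 1)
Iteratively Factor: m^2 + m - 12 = (m + 4)*(m - 3)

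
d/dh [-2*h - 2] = -2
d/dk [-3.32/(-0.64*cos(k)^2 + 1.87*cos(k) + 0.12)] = (4.2496*cos(k) - 6.2084)*sin(k)/(-0.64*cos(k)^2 + 1.87*cos(k) + 0.12)^2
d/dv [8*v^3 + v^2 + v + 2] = 24*v^2 + 2*v + 1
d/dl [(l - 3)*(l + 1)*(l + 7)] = 3*l^2 + 10*l - 17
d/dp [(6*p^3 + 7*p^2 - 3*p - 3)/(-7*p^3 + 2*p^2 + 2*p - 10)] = (61*p^4 - 18*p^3 - 223*p^2 - 128*p + 36)/(49*p^6 - 28*p^5 - 24*p^4 + 148*p^3 - 36*p^2 - 40*p + 100)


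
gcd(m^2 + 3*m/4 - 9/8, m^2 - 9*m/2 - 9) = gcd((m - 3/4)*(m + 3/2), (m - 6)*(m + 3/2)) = m + 3/2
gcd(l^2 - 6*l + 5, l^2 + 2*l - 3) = l - 1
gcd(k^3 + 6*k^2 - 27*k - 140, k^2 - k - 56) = k + 7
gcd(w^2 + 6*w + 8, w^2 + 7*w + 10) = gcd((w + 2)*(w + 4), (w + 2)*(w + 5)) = w + 2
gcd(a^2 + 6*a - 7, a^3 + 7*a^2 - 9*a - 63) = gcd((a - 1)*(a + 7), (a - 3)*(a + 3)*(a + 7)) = a + 7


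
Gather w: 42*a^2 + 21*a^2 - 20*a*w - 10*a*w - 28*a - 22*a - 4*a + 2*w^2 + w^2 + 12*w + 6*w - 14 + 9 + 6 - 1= 63*a^2 - 54*a + 3*w^2 + w*(18 - 30*a)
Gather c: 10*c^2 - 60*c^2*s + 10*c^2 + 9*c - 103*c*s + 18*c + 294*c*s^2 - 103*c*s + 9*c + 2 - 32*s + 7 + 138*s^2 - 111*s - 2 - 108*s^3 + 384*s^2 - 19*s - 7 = c^2*(20 - 60*s) + c*(294*s^2 - 206*s + 36) - 108*s^3 + 522*s^2 - 162*s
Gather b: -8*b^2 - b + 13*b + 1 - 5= -8*b^2 + 12*b - 4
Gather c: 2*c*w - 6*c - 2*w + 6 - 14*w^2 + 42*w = c*(2*w - 6) - 14*w^2 + 40*w + 6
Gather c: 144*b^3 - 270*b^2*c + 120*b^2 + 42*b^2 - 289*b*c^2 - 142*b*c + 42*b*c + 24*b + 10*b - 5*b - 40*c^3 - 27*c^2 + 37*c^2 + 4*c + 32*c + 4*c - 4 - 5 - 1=144*b^3 + 162*b^2 + 29*b - 40*c^3 + c^2*(10 - 289*b) + c*(-270*b^2 - 100*b + 40) - 10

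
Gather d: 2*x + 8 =2*x + 8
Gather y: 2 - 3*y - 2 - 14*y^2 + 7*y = -14*y^2 + 4*y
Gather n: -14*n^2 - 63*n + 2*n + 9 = -14*n^2 - 61*n + 9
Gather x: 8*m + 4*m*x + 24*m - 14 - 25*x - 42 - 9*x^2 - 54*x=32*m - 9*x^2 + x*(4*m - 79) - 56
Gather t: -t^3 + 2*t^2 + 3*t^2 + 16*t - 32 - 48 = -t^3 + 5*t^2 + 16*t - 80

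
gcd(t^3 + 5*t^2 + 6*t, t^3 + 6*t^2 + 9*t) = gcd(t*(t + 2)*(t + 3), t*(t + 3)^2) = t^2 + 3*t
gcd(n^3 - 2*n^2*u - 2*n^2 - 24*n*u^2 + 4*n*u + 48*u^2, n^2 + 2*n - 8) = n - 2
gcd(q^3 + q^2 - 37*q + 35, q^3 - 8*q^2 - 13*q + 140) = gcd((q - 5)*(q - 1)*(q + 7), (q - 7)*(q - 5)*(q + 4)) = q - 5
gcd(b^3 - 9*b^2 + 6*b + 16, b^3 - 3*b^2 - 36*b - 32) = b^2 - 7*b - 8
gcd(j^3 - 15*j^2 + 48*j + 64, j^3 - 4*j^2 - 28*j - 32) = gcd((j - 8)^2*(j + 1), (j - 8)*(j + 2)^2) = j - 8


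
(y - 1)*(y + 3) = y^2 + 2*y - 3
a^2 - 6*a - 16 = (a - 8)*(a + 2)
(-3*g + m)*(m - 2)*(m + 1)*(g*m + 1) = -3*g^2*m^3 + 3*g^2*m^2 + 6*g^2*m + g*m^4 - g*m^3 - 5*g*m^2 + 3*g*m + 6*g + m^3 - m^2 - 2*m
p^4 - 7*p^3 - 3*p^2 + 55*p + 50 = (p - 5)^2*(p + 1)*(p + 2)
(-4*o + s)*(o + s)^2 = -4*o^3 - 7*o^2*s - 2*o*s^2 + s^3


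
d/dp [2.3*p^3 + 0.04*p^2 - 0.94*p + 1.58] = 6.9*p^2 + 0.08*p - 0.94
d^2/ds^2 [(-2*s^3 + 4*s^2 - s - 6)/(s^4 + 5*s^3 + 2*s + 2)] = 2*(-2*s^9 + 12*s^8 + 54*s^7 + 28*s^6 - 465*s^5 - 990*s^4 - 282*s^3 - 72*s^2 + 156*s - 4)/(s^12 + 15*s^11 + 75*s^10 + 131*s^9 + 66*s^8 + 210*s^7 + 162*s^6 + 84*s^5 + 132*s^4 + 68*s^3 + 24*s^2 + 24*s + 8)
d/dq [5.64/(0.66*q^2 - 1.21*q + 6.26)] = (6.8244 - 7.4448*q)/(0.66*q^2 - 1.21*q + 6.26)^2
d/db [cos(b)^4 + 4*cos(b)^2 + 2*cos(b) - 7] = -2*(11*cos(b)/2 + cos(3*b)/2 + 1)*sin(b)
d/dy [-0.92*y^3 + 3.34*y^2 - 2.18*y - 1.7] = -2.76*y^2 + 6.68*y - 2.18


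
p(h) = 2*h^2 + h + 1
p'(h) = 4*h + 1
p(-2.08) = 7.57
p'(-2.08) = -7.32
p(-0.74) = 1.36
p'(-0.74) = -1.96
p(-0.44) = 0.95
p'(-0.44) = -0.76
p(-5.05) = 46.96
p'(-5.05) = -19.20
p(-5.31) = 52.08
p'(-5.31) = -20.24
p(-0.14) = 0.90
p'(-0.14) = 0.44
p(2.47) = 15.67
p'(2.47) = 10.88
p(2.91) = 20.85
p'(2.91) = 12.64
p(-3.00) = 16.00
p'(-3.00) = -11.00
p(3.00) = 22.00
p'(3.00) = 13.00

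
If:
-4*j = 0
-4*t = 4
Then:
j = 0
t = -1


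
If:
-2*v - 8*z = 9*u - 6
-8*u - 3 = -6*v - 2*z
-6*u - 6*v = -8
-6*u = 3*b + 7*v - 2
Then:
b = -188/81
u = 10/27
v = 26/27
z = 5/54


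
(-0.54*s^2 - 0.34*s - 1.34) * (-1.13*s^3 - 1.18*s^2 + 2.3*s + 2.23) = 0.6102*s^5 + 1.0214*s^4 + 0.6734*s^3 - 0.405*s^2 - 3.8402*s - 2.9882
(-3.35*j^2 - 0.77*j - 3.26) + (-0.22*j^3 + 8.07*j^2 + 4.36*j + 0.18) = -0.22*j^3 + 4.72*j^2 + 3.59*j - 3.08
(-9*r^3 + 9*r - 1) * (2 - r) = 9*r^4 - 18*r^3 - 9*r^2 + 19*r - 2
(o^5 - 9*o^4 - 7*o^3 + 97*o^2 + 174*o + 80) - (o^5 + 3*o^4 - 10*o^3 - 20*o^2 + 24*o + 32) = -12*o^4 + 3*o^3 + 117*o^2 + 150*o + 48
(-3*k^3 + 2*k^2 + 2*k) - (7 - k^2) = -3*k^3 + 3*k^2 + 2*k - 7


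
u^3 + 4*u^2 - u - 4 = (u - 1)*(u + 1)*(u + 4)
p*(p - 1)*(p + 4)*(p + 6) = p^4 + 9*p^3 + 14*p^2 - 24*p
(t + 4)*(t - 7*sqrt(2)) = t^2 - 7*sqrt(2)*t + 4*t - 28*sqrt(2)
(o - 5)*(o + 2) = o^2 - 3*o - 10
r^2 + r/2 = r*(r + 1/2)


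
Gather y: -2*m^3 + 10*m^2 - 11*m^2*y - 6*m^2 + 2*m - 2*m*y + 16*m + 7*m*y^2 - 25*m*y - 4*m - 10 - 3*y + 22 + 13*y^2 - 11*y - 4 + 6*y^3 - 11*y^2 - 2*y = -2*m^3 + 4*m^2 + 14*m + 6*y^3 + y^2*(7*m + 2) + y*(-11*m^2 - 27*m - 16) + 8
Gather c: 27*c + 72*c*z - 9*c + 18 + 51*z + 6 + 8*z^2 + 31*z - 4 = c*(72*z + 18) + 8*z^2 + 82*z + 20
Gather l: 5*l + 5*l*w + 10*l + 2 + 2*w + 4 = l*(5*w + 15) + 2*w + 6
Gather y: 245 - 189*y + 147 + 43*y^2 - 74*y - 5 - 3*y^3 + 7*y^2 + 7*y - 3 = -3*y^3 + 50*y^2 - 256*y + 384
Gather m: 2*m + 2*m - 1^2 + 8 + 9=4*m + 16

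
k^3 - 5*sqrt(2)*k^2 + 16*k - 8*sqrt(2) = (k - 2*sqrt(2))^2*(k - sqrt(2))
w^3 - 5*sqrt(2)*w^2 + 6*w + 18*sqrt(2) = (w - 3*sqrt(2))^2*(w + sqrt(2))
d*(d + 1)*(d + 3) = d^3 + 4*d^2 + 3*d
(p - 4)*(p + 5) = p^2 + p - 20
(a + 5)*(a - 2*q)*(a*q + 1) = a^3*q - 2*a^2*q^2 + 5*a^2*q + a^2 - 10*a*q^2 - 2*a*q + 5*a - 10*q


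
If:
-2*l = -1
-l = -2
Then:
No Solution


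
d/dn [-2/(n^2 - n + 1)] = 2*(2*n - 1)/(n^2 - n + 1)^2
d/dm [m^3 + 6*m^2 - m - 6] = 3*m^2 + 12*m - 1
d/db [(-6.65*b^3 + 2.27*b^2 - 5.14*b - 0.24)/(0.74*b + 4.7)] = (-9.842*b^3 - 92.0852*b^2 + 21.338*b - 23.9804)/(0.5476*b^2 + 6.956*b + 22.09)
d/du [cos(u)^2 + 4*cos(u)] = -2*(cos(u) + 2)*sin(u)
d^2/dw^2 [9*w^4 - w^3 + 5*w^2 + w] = 108*w^2 - 6*w + 10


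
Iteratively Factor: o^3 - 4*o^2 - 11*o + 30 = (o + 3)*(o^2 - 7*o + 10) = (o - 5)*(o + 3)*(o - 2)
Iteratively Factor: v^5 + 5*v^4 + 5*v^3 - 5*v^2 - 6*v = (v + 3)*(v^4 + 2*v^3 - v^2 - 2*v) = (v + 1)*(v + 3)*(v^3 + v^2 - 2*v) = (v - 1)*(v + 1)*(v + 3)*(v^2 + 2*v) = (v - 1)*(v + 1)*(v + 2)*(v + 3)*(v)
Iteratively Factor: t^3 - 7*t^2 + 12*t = (t)*(t^2 - 7*t + 12) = t*(t - 3)*(t - 4)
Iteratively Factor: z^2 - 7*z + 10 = (z - 2)*(z - 5)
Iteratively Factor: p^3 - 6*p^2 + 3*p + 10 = (p + 1)*(p^2 - 7*p + 10) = (p - 5)*(p + 1)*(p - 2)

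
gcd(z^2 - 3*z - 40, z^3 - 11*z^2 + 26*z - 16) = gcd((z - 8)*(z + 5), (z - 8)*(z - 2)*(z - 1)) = z - 8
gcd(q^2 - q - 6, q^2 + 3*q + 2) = q + 2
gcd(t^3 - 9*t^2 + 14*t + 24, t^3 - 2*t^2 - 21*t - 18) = t^2 - 5*t - 6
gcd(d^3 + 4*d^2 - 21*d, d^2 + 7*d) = d^2 + 7*d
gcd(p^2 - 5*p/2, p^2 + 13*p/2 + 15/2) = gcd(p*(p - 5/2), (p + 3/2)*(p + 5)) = 1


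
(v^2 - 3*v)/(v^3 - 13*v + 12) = v/(v^2 + 3*v - 4)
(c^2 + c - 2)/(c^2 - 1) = (c + 2)/(c + 1)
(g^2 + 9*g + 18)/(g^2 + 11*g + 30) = (g + 3)/(g + 5)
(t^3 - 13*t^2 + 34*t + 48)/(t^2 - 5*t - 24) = (t^2 - 5*t - 6)/(t + 3)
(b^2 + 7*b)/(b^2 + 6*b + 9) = b*(b + 7)/(b^2 + 6*b + 9)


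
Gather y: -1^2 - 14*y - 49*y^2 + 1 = -49*y^2 - 14*y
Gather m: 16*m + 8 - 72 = 16*m - 64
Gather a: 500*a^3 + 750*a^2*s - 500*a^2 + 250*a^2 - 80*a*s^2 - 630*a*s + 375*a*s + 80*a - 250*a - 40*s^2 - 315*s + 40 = 500*a^3 + a^2*(750*s - 250) + a*(-80*s^2 - 255*s - 170) - 40*s^2 - 315*s + 40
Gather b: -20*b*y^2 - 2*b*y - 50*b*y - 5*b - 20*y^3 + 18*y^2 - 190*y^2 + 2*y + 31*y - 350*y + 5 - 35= b*(-20*y^2 - 52*y - 5) - 20*y^3 - 172*y^2 - 317*y - 30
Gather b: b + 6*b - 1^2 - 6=7*b - 7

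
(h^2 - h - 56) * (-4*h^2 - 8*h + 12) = -4*h^4 - 4*h^3 + 244*h^2 + 436*h - 672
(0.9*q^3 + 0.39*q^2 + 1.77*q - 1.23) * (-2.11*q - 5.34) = -1.899*q^4 - 5.6289*q^3 - 5.8173*q^2 - 6.8565*q + 6.5682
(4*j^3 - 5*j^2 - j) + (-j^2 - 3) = 4*j^3 - 6*j^2 - j - 3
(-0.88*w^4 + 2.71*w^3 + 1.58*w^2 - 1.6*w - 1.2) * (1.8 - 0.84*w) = 0.7392*w^5 - 3.8604*w^4 + 3.5508*w^3 + 4.188*w^2 - 1.872*w - 2.16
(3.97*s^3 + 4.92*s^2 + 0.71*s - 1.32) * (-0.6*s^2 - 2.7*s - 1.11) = -2.382*s^5 - 13.671*s^4 - 18.1167*s^3 - 6.5862*s^2 + 2.7759*s + 1.4652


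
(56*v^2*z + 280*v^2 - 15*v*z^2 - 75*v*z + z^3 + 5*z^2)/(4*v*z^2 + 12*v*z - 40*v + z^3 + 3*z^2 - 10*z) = (56*v^2 - 15*v*z + z^2)/(4*v*z - 8*v + z^2 - 2*z)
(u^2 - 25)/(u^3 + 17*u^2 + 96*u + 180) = (u - 5)/(u^2 + 12*u + 36)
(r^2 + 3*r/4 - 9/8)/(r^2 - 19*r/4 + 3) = (r + 3/2)/(r - 4)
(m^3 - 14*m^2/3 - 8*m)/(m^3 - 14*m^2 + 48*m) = (m + 4/3)/(m - 8)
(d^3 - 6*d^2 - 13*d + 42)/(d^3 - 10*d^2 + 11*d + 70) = (d^2 + d - 6)/(d^2 - 3*d - 10)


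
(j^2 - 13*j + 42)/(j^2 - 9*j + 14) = (j - 6)/(j - 2)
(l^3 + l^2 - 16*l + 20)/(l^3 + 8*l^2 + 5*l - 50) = (l - 2)/(l + 5)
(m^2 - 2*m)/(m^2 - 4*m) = (m - 2)/(m - 4)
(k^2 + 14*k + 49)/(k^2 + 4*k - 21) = (k + 7)/(k - 3)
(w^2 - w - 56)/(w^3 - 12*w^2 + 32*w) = (w + 7)/(w*(w - 4))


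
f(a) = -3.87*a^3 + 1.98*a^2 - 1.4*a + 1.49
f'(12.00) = -1625.72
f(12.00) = -6417.55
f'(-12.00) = -1720.76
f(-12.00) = 6990.77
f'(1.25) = -14.59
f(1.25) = -4.72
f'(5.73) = -359.90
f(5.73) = -669.60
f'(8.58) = -822.11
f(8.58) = -2309.16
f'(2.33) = -55.20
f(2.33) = -39.98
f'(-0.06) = -1.68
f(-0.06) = 1.58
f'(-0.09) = -1.85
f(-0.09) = 1.63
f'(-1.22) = -23.51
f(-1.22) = 13.17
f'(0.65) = -3.73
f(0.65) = 0.35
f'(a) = -11.61*a^2 + 3.96*a - 1.4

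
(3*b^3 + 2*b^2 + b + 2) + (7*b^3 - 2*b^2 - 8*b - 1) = 10*b^3 - 7*b + 1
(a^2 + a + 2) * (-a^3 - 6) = -a^5 - a^4 - 2*a^3 - 6*a^2 - 6*a - 12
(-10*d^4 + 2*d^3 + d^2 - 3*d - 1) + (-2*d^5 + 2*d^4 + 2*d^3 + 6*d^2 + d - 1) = -2*d^5 - 8*d^4 + 4*d^3 + 7*d^2 - 2*d - 2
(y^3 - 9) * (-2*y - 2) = -2*y^4 - 2*y^3 + 18*y + 18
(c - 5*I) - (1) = c - 1 - 5*I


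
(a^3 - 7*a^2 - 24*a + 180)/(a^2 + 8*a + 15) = (a^2 - 12*a + 36)/(a + 3)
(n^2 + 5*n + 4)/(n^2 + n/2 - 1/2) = 2*(n + 4)/(2*n - 1)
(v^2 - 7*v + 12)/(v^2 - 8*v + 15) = (v - 4)/(v - 5)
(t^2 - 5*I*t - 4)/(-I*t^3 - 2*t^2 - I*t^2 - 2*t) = (-t^2 + 5*I*t + 4)/(t*(I*t^2 + 2*t + I*t + 2))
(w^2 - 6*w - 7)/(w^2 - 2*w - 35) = (w + 1)/(w + 5)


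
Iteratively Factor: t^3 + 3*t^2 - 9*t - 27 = (t - 3)*(t^2 + 6*t + 9) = (t - 3)*(t + 3)*(t + 3)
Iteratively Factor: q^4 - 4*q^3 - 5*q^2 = (q - 5)*(q^3 + q^2) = q*(q - 5)*(q^2 + q) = q*(q - 5)*(q + 1)*(q)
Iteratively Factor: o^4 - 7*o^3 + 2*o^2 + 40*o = (o - 5)*(o^3 - 2*o^2 - 8*o) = (o - 5)*(o - 4)*(o^2 + 2*o) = (o - 5)*(o - 4)*(o + 2)*(o)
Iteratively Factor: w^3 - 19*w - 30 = (w + 2)*(w^2 - 2*w - 15) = (w + 2)*(w + 3)*(w - 5)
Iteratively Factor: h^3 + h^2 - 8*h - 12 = (h + 2)*(h^2 - h - 6) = (h + 2)^2*(h - 3)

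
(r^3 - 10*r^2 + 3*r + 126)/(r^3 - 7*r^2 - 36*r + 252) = (r + 3)/(r + 6)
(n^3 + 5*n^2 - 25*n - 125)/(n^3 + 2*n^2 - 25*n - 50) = (n + 5)/(n + 2)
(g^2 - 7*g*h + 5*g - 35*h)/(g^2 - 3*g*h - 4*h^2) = (-g^2 + 7*g*h - 5*g + 35*h)/(-g^2 + 3*g*h + 4*h^2)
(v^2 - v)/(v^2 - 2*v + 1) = v/(v - 1)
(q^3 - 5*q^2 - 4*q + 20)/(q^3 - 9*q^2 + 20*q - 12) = (q^2 - 3*q - 10)/(q^2 - 7*q + 6)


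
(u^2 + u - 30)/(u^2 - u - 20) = (u + 6)/(u + 4)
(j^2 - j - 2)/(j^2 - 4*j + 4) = (j + 1)/(j - 2)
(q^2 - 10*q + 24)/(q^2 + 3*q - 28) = (q - 6)/(q + 7)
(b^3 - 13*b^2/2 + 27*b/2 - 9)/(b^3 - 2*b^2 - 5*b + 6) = (b^2 - 7*b/2 + 3)/(b^2 + b - 2)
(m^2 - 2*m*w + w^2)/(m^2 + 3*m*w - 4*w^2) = (m - w)/(m + 4*w)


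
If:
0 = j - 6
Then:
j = 6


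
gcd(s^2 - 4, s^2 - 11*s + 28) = 1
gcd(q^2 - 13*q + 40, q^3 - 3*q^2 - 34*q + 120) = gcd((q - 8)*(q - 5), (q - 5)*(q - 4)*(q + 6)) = q - 5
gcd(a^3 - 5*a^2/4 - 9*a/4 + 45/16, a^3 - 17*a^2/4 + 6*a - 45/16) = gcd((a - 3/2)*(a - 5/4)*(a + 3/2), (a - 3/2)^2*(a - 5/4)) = a^2 - 11*a/4 + 15/8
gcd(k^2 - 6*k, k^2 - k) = k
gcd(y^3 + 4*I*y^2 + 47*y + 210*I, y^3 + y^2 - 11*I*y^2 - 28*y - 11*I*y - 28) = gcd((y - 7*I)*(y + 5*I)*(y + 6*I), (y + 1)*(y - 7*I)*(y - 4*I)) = y - 7*I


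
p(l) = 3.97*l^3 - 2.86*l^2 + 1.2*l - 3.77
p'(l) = 11.91*l^2 - 5.72*l + 1.2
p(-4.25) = -365.29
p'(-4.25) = 240.63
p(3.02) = 83.12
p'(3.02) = 92.55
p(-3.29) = -180.05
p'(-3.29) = 148.93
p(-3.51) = -214.89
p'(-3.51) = 168.01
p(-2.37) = -75.53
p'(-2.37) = 81.65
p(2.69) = 56.04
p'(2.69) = 72.00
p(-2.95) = -134.12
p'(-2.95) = 121.72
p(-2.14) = -58.34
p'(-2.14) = 67.98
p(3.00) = 81.28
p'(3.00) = 91.23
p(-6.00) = -971.45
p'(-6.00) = 464.28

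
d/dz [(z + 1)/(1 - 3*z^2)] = (-3*z^2 + 6*z*(z + 1) + 1)/(3*z^2 - 1)^2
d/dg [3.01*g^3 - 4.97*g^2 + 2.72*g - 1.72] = 9.03*g^2 - 9.94*g + 2.72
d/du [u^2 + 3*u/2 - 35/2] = 2*u + 3/2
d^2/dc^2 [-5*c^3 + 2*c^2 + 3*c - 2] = 4 - 30*c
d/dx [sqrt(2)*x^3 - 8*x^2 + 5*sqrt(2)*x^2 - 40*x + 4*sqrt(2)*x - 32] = 3*sqrt(2)*x^2 - 16*x + 10*sqrt(2)*x - 40 + 4*sqrt(2)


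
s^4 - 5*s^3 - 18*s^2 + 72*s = s*(s - 6)*(s - 3)*(s + 4)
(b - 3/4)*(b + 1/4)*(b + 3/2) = b^3 + b^2 - 15*b/16 - 9/32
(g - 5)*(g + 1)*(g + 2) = g^3 - 2*g^2 - 13*g - 10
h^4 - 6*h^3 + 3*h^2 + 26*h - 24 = (h - 4)*(h - 3)*(h - 1)*(h + 2)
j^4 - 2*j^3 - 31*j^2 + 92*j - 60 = (j - 5)*(j - 2)*(j - 1)*(j + 6)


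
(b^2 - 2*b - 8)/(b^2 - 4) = (b - 4)/(b - 2)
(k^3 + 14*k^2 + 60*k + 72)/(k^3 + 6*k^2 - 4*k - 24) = (k + 6)/(k - 2)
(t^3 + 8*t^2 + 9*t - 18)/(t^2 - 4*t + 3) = (t^2 + 9*t + 18)/(t - 3)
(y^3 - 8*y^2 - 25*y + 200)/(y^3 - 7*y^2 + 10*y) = (y^2 - 3*y - 40)/(y*(y - 2))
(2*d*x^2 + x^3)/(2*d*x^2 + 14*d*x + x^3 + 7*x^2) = x/(x + 7)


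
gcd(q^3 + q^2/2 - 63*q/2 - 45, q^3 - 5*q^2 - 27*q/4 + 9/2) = q^2 - 9*q/2 - 9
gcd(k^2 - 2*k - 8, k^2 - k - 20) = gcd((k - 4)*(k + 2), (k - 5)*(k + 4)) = 1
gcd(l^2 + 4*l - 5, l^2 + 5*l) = l + 5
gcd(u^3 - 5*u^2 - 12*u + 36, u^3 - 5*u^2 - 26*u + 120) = u - 6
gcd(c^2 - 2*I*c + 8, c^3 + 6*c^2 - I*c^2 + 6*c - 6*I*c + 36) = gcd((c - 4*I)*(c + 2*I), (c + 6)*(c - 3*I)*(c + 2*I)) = c + 2*I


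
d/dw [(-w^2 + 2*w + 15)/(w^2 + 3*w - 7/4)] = 8*(-10*w^2 - 53*w - 97)/(16*w^4 + 96*w^3 + 88*w^2 - 168*w + 49)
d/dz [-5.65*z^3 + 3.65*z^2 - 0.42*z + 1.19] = -16.95*z^2 + 7.3*z - 0.42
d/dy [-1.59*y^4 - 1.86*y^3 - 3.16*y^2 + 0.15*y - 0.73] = -6.36*y^3 - 5.58*y^2 - 6.32*y + 0.15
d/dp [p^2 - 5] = 2*p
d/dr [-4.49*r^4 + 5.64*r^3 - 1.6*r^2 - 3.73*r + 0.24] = -17.96*r^3 + 16.92*r^2 - 3.2*r - 3.73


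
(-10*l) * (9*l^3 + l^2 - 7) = -90*l^4 - 10*l^3 + 70*l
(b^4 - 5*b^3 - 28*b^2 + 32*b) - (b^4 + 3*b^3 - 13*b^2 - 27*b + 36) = -8*b^3 - 15*b^2 + 59*b - 36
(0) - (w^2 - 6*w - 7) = -w^2 + 6*w + 7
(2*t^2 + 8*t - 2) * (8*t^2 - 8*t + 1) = 16*t^4 + 48*t^3 - 78*t^2 + 24*t - 2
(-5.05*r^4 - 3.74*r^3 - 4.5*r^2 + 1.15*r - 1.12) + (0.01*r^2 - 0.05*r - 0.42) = -5.05*r^4 - 3.74*r^3 - 4.49*r^2 + 1.1*r - 1.54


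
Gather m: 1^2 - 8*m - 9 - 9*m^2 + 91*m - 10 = -9*m^2 + 83*m - 18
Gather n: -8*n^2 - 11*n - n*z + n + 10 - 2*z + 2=-8*n^2 + n*(-z - 10) - 2*z + 12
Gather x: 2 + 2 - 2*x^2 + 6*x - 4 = -2*x^2 + 6*x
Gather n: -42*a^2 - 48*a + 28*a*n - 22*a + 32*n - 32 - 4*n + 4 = -42*a^2 - 70*a + n*(28*a + 28) - 28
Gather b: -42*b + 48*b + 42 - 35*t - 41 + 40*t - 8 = 6*b + 5*t - 7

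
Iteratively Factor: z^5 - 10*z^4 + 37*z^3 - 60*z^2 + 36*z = (z)*(z^4 - 10*z^3 + 37*z^2 - 60*z + 36) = z*(z - 3)*(z^3 - 7*z^2 + 16*z - 12) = z*(z - 3)*(z - 2)*(z^2 - 5*z + 6) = z*(z - 3)^2*(z - 2)*(z - 2)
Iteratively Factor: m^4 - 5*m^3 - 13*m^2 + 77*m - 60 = (m - 1)*(m^3 - 4*m^2 - 17*m + 60) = (m - 5)*(m - 1)*(m^2 + m - 12) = (m - 5)*(m - 1)*(m + 4)*(m - 3)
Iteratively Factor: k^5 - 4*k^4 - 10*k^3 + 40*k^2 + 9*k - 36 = (k + 3)*(k^4 - 7*k^3 + 11*k^2 + 7*k - 12) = (k - 1)*(k + 3)*(k^3 - 6*k^2 + 5*k + 12) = (k - 1)*(k + 1)*(k + 3)*(k^2 - 7*k + 12) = (k - 3)*(k - 1)*(k + 1)*(k + 3)*(k - 4)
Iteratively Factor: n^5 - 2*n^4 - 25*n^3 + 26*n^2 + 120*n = (n - 5)*(n^4 + 3*n^3 - 10*n^2 - 24*n) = (n - 5)*(n + 4)*(n^3 - n^2 - 6*n) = n*(n - 5)*(n + 4)*(n^2 - n - 6) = n*(n - 5)*(n + 2)*(n + 4)*(n - 3)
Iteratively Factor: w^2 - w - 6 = (w + 2)*(w - 3)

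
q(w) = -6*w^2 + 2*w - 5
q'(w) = 2 - 12*w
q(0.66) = -6.29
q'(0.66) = -5.92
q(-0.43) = -6.97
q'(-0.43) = 7.16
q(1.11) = -10.17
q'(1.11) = -11.32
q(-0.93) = -12.05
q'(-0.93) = 13.16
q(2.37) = -33.96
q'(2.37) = -26.44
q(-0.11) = -5.29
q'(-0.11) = 3.32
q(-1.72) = -26.19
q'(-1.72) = 22.64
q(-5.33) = -186.11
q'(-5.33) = 65.96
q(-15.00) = -1385.00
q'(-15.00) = 182.00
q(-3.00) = -65.00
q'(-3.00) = 38.00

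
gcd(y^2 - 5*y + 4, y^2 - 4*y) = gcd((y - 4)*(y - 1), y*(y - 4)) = y - 4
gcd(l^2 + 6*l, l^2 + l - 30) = l + 6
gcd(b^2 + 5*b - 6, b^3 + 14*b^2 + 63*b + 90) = b + 6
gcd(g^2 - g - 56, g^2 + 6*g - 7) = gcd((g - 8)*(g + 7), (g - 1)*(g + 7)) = g + 7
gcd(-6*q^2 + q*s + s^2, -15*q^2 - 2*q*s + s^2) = 3*q + s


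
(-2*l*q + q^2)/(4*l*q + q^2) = (-2*l + q)/(4*l + q)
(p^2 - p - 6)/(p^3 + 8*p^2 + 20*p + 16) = (p - 3)/(p^2 + 6*p + 8)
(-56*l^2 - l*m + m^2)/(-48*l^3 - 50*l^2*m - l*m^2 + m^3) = (7*l + m)/(6*l^2 + 7*l*m + m^2)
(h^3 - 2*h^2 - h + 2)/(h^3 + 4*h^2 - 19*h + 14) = (h + 1)/(h + 7)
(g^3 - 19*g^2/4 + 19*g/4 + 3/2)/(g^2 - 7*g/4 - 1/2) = g - 3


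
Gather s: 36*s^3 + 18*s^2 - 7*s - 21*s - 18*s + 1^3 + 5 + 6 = 36*s^3 + 18*s^2 - 46*s + 12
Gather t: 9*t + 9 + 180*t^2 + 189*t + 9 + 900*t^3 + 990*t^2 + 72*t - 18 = 900*t^3 + 1170*t^2 + 270*t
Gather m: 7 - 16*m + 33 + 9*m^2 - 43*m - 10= 9*m^2 - 59*m + 30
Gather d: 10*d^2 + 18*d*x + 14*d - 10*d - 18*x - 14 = 10*d^2 + d*(18*x + 4) - 18*x - 14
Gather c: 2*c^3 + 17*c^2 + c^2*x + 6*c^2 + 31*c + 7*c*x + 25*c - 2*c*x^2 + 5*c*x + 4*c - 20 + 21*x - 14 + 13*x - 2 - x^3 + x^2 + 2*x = 2*c^3 + c^2*(x + 23) + c*(-2*x^2 + 12*x + 60) - x^3 + x^2 + 36*x - 36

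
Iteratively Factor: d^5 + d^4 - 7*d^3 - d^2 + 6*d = (d + 3)*(d^4 - 2*d^3 - d^2 + 2*d) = (d - 1)*(d + 3)*(d^3 - d^2 - 2*d) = d*(d - 1)*(d + 3)*(d^2 - d - 2) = d*(d - 2)*(d - 1)*(d + 3)*(d + 1)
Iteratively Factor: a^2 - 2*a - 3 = (a - 3)*(a + 1)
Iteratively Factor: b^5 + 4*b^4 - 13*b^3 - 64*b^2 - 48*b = (b + 1)*(b^4 + 3*b^3 - 16*b^2 - 48*b) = (b + 1)*(b + 4)*(b^3 - b^2 - 12*b) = (b + 1)*(b + 3)*(b + 4)*(b^2 - 4*b) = b*(b + 1)*(b + 3)*(b + 4)*(b - 4)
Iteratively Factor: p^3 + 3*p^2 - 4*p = (p + 4)*(p^2 - p) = p*(p + 4)*(p - 1)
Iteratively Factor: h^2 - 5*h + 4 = (h - 4)*(h - 1)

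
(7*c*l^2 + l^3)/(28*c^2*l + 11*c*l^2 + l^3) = l/(4*c + l)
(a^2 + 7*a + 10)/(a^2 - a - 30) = (a + 2)/(a - 6)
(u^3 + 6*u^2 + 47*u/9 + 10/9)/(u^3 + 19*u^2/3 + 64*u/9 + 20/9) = (3*u + 1)/(3*u + 2)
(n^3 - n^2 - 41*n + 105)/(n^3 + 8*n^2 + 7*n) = (n^2 - 8*n + 15)/(n*(n + 1))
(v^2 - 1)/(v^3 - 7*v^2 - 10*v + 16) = (v + 1)/(v^2 - 6*v - 16)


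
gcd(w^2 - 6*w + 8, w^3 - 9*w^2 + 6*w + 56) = w - 4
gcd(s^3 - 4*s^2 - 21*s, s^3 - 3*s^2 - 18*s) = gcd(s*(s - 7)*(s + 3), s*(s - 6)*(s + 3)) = s^2 + 3*s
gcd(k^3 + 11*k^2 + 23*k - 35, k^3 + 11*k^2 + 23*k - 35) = k^3 + 11*k^2 + 23*k - 35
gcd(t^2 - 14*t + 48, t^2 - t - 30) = t - 6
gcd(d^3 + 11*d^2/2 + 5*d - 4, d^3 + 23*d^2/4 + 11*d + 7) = d + 2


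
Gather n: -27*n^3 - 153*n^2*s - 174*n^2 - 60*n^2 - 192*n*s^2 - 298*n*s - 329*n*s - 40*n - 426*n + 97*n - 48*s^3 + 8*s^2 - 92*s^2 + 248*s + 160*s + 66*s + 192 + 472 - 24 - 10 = -27*n^3 + n^2*(-153*s - 234) + n*(-192*s^2 - 627*s - 369) - 48*s^3 - 84*s^2 + 474*s + 630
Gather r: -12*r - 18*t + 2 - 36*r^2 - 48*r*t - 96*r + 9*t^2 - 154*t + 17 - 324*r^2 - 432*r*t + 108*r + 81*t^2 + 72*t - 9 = -360*r^2 - 480*r*t + 90*t^2 - 100*t + 10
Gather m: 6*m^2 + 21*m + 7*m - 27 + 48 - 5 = 6*m^2 + 28*m + 16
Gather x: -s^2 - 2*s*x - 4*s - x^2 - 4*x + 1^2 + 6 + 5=-s^2 - 4*s - x^2 + x*(-2*s - 4) + 12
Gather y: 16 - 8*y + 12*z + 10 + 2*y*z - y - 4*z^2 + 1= y*(2*z - 9) - 4*z^2 + 12*z + 27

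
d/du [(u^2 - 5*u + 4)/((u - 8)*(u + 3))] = 28*(5 - 2*u)/(u^4 - 10*u^3 - 23*u^2 + 240*u + 576)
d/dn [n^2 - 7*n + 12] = 2*n - 7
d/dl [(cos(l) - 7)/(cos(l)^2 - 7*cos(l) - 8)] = (cos(l)^2 - 14*cos(l) + 57)*sin(l)/(sin(l)^2 + 7*cos(l) + 7)^2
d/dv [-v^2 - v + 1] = -2*v - 1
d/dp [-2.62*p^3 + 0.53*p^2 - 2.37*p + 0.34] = -7.86*p^2 + 1.06*p - 2.37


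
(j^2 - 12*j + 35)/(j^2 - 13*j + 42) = (j - 5)/(j - 6)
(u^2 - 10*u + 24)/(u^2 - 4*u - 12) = (u - 4)/(u + 2)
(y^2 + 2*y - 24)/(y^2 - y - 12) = (y + 6)/(y + 3)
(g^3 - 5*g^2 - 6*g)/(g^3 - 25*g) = (g^2 - 5*g - 6)/(g^2 - 25)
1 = 1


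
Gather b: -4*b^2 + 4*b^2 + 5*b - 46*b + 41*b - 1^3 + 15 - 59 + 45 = 0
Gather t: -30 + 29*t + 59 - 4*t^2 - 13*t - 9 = -4*t^2 + 16*t + 20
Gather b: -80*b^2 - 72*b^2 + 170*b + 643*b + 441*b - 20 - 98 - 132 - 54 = -152*b^2 + 1254*b - 304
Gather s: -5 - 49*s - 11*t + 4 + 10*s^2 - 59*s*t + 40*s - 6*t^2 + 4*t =10*s^2 + s*(-59*t - 9) - 6*t^2 - 7*t - 1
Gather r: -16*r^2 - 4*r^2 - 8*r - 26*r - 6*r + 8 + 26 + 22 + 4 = -20*r^2 - 40*r + 60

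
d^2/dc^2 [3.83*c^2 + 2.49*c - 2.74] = 7.66000000000000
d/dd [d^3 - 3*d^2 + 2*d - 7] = 3*d^2 - 6*d + 2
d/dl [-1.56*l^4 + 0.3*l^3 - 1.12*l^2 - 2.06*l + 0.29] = -6.24*l^3 + 0.9*l^2 - 2.24*l - 2.06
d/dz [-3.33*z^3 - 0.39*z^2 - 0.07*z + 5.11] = -9.99*z^2 - 0.78*z - 0.07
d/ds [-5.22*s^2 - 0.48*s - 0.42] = -10.44*s - 0.48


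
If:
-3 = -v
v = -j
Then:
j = -3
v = 3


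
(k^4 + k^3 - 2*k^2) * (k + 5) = k^5 + 6*k^4 + 3*k^3 - 10*k^2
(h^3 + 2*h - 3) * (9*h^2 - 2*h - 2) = 9*h^5 - 2*h^4 + 16*h^3 - 31*h^2 + 2*h + 6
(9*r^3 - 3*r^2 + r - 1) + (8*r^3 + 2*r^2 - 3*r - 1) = 17*r^3 - r^2 - 2*r - 2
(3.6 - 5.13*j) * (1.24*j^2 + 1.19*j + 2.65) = -6.3612*j^3 - 1.6407*j^2 - 9.3105*j + 9.54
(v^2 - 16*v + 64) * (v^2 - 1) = v^4 - 16*v^3 + 63*v^2 + 16*v - 64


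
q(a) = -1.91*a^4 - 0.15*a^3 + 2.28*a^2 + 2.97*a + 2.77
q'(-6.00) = 1609.65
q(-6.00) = -2375.93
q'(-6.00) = 1609.65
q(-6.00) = -2375.93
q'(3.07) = -208.33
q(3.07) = -140.63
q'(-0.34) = 1.67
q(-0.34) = 2.00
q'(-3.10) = 212.11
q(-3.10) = -156.45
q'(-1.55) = 23.27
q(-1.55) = -6.82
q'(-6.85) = 2406.26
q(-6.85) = -4067.67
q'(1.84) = -37.76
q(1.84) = -6.87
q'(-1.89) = 44.32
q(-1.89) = -18.06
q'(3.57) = -334.10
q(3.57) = -274.64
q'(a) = -7.64*a^3 - 0.45*a^2 + 4.56*a + 2.97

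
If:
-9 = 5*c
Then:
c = -9/5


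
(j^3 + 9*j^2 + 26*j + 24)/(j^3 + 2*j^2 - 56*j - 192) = (j^2 + 5*j + 6)/(j^2 - 2*j - 48)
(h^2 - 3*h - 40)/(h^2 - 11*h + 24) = (h + 5)/(h - 3)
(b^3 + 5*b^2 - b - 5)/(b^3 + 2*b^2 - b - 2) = (b + 5)/(b + 2)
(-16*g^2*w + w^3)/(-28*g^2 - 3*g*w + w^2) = w*(-4*g + w)/(-7*g + w)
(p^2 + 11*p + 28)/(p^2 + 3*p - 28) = (p + 4)/(p - 4)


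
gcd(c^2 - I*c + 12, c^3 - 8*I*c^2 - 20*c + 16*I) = c - 4*I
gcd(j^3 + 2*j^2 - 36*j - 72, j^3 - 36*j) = j^2 - 36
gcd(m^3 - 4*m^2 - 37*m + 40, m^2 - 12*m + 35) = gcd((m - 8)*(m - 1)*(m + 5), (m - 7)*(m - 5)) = 1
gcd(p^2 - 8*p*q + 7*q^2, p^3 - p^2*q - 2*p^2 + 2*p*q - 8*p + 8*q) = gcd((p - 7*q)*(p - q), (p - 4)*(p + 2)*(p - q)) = p - q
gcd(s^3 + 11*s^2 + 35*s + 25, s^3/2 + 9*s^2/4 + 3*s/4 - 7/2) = 1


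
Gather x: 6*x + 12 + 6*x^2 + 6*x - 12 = 6*x^2 + 12*x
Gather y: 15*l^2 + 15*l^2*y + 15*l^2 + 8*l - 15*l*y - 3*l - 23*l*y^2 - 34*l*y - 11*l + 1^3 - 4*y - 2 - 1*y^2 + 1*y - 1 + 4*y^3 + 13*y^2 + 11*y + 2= 30*l^2 - 6*l + 4*y^3 + y^2*(12 - 23*l) + y*(15*l^2 - 49*l + 8)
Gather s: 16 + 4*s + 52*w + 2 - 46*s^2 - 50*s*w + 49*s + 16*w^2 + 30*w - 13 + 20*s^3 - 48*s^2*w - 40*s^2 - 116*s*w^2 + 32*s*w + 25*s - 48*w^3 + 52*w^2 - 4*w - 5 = 20*s^3 + s^2*(-48*w - 86) + s*(-116*w^2 - 18*w + 78) - 48*w^3 + 68*w^2 + 78*w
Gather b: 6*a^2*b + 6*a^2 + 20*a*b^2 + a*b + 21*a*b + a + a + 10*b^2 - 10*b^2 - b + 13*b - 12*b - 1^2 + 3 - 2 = 6*a^2 + 20*a*b^2 + 2*a + b*(6*a^2 + 22*a)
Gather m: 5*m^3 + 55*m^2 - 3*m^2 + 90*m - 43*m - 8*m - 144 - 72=5*m^3 + 52*m^2 + 39*m - 216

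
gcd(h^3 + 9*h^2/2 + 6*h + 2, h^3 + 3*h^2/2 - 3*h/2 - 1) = h^2 + 5*h/2 + 1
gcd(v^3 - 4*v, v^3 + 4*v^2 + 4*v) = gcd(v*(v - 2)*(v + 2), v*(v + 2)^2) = v^2 + 2*v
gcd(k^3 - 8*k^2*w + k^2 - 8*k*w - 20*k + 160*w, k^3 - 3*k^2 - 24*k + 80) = k^2 + k - 20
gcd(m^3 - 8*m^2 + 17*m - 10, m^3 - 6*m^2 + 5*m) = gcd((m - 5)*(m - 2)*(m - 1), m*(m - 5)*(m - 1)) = m^2 - 6*m + 5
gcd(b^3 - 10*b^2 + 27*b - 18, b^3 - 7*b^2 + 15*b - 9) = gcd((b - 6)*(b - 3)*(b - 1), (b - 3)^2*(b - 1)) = b^2 - 4*b + 3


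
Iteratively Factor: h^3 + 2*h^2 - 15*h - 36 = (h + 3)*(h^2 - h - 12) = (h + 3)^2*(h - 4)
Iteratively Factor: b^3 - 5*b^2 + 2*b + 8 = (b + 1)*(b^2 - 6*b + 8) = (b - 4)*(b + 1)*(b - 2)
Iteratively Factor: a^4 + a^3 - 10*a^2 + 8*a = (a + 4)*(a^3 - 3*a^2 + 2*a) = a*(a + 4)*(a^2 - 3*a + 2) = a*(a - 2)*(a + 4)*(a - 1)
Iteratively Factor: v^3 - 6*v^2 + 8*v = (v)*(v^2 - 6*v + 8) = v*(v - 2)*(v - 4)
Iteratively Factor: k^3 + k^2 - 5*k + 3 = (k + 3)*(k^2 - 2*k + 1) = (k - 1)*(k + 3)*(k - 1)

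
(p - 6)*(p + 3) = p^2 - 3*p - 18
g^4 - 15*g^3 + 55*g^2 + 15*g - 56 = (g - 8)*(g - 7)*(g - 1)*(g + 1)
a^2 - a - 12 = (a - 4)*(a + 3)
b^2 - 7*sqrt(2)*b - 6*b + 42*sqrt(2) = (b - 6)*(b - 7*sqrt(2))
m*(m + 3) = m^2 + 3*m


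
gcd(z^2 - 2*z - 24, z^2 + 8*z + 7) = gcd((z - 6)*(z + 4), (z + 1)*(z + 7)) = 1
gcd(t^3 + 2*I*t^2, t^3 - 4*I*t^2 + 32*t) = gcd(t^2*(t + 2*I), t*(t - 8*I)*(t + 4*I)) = t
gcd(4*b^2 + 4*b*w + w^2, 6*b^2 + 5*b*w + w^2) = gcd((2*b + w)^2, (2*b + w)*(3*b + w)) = 2*b + w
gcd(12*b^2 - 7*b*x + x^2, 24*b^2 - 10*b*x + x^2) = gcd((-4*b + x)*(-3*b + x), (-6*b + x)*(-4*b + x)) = -4*b + x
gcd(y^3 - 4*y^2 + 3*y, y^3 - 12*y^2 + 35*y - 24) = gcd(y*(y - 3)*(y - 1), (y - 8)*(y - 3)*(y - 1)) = y^2 - 4*y + 3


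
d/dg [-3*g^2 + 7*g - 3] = 7 - 6*g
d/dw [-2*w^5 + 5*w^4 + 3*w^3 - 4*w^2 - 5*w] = -10*w^4 + 20*w^3 + 9*w^2 - 8*w - 5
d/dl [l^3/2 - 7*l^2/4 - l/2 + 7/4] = 3*l^2/2 - 7*l/2 - 1/2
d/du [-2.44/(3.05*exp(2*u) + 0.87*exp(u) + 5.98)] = (14.884*exp(u) + 2.1228)*exp(u)/(3.05*exp(2*u) + 0.87*exp(u) + 5.98)^2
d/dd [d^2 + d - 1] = 2*d + 1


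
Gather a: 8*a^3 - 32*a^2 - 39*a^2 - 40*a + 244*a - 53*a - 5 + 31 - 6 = 8*a^3 - 71*a^2 + 151*a + 20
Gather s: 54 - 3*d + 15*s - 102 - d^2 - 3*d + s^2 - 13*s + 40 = -d^2 - 6*d + s^2 + 2*s - 8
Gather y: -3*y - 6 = -3*y - 6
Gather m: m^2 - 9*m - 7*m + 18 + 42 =m^2 - 16*m + 60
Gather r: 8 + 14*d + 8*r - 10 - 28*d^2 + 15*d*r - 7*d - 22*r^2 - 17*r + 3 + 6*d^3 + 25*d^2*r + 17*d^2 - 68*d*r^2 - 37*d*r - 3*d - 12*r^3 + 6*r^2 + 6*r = 6*d^3 - 11*d^2 + 4*d - 12*r^3 + r^2*(-68*d - 16) + r*(25*d^2 - 22*d - 3) + 1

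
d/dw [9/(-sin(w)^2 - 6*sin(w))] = 18*(sin(w) + 3)*cos(w)/((sin(w) + 6)^2*sin(w)^2)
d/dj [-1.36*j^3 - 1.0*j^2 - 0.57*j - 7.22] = -4.08*j^2 - 2.0*j - 0.57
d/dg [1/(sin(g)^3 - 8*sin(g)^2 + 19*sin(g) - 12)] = (-3*sin(g)^2 + 16*sin(g) - 19)*cos(g)/(sin(g)^3 - 8*sin(g)^2 + 19*sin(g) - 12)^2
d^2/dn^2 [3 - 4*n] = 0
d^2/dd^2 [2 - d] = 0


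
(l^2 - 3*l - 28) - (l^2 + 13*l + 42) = -16*l - 70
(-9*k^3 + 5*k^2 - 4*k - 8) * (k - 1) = -9*k^4 + 14*k^3 - 9*k^2 - 4*k + 8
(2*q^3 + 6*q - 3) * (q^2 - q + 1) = 2*q^5 - 2*q^4 + 8*q^3 - 9*q^2 + 9*q - 3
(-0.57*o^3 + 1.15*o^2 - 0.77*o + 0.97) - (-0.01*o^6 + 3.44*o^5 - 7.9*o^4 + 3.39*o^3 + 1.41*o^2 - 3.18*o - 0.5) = 0.01*o^6 - 3.44*o^5 + 7.9*o^4 - 3.96*o^3 - 0.26*o^2 + 2.41*o + 1.47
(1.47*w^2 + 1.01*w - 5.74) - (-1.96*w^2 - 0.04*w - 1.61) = 3.43*w^2 + 1.05*w - 4.13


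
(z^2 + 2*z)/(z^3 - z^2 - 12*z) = (z + 2)/(z^2 - z - 12)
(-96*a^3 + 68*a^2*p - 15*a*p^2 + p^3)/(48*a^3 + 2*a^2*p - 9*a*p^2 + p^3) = (-4*a + p)/(2*a + p)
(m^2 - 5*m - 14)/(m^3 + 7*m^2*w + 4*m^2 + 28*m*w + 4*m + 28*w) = (m - 7)/(m^2 + 7*m*w + 2*m + 14*w)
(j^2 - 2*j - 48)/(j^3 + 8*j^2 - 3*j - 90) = (j - 8)/(j^2 + 2*j - 15)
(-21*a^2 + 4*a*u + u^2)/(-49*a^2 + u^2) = (-3*a + u)/(-7*a + u)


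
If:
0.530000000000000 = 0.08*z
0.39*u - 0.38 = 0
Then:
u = 0.97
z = 6.62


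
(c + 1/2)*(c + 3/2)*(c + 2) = c^3 + 4*c^2 + 19*c/4 + 3/2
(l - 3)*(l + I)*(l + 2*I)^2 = l^4 - 3*l^3 + 5*I*l^3 - 8*l^2 - 15*I*l^2 + 24*l - 4*I*l + 12*I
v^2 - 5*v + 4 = (v - 4)*(v - 1)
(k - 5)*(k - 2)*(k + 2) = k^3 - 5*k^2 - 4*k + 20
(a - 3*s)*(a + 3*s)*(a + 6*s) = a^3 + 6*a^2*s - 9*a*s^2 - 54*s^3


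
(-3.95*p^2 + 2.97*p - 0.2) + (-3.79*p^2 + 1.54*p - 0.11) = -7.74*p^2 + 4.51*p - 0.31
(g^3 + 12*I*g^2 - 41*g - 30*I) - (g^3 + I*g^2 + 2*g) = 11*I*g^2 - 43*g - 30*I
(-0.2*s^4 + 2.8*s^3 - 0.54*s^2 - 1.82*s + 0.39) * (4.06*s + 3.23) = -0.812*s^5 + 10.722*s^4 + 6.8516*s^3 - 9.1334*s^2 - 4.2952*s + 1.2597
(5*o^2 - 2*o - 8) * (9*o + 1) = 45*o^3 - 13*o^2 - 74*o - 8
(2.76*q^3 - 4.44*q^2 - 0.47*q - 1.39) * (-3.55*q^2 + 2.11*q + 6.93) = -9.798*q^5 + 21.5856*q^4 + 11.4269*q^3 - 26.8264*q^2 - 6.19*q - 9.6327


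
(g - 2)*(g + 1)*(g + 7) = g^3 + 6*g^2 - 9*g - 14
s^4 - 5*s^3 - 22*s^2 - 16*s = s*(s - 8)*(s + 1)*(s + 2)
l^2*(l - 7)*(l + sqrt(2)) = l^4 - 7*l^3 + sqrt(2)*l^3 - 7*sqrt(2)*l^2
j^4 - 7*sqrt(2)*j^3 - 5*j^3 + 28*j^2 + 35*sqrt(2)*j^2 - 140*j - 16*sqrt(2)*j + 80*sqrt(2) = (j - 5)*(j - 4*sqrt(2))*(j - 2*sqrt(2))*(j - sqrt(2))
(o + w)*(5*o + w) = 5*o^2 + 6*o*w + w^2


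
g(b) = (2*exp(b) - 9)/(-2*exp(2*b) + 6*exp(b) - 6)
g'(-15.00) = 0.00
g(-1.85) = 1.70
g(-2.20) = 1.64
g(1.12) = 0.45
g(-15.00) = 1.50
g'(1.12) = -2.30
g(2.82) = -0.05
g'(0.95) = -4.23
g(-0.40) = 2.66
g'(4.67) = 0.01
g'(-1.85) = 0.22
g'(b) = (2*exp(b) - 9)*(4*exp(2*b) - 6*exp(b))/(-2*exp(2*b) + 6*exp(b) - 6)^2 + 2*exp(b)/(-2*exp(2*b) + 6*exp(b) - 6)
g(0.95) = 0.99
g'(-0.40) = 1.59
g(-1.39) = 1.84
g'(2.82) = 0.04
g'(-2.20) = 0.15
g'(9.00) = 0.00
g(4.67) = -0.01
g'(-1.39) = 0.39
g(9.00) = 0.00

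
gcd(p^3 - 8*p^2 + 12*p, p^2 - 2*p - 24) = p - 6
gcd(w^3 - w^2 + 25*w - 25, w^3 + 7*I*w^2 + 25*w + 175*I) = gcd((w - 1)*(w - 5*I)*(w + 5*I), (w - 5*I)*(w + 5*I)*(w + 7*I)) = w^2 + 25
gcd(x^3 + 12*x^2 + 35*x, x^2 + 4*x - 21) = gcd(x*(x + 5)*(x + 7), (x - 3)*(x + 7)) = x + 7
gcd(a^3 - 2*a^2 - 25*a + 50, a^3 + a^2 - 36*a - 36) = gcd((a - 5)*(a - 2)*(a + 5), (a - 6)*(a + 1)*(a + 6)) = 1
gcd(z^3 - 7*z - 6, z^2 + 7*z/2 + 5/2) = z + 1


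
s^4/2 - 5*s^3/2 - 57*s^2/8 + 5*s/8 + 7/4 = (s/2 + 1)*(s - 7)*(s - 1/2)*(s + 1/2)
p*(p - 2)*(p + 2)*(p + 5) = p^4 + 5*p^3 - 4*p^2 - 20*p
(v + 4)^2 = v^2 + 8*v + 16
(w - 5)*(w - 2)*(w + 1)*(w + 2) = w^4 - 4*w^3 - 9*w^2 + 16*w + 20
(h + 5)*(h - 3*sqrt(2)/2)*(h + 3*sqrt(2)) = h^3 + 3*sqrt(2)*h^2/2 + 5*h^2 - 9*h + 15*sqrt(2)*h/2 - 45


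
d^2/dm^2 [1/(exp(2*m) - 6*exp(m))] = 2*((3 - 2*exp(m))*(exp(m) - 6) + 4*(exp(m) - 3)^2)*exp(-m)/(exp(m) - 6)^3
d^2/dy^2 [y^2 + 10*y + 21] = 2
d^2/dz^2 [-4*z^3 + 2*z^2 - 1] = 4 - 24*z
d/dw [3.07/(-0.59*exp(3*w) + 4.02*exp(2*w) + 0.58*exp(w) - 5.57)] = (5.4339*exp(2*w) - 24.6828*exp(w) - 1.7806)*exp(w)/(0.59*exp(3*w) - 4.02*exp(2*w) - 0.58*exp(w) + 5.57)^2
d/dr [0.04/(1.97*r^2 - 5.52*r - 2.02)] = (0.2208 - 0.1576*r)/(-1.97*r^2 + 5.52*r + 2.02)^2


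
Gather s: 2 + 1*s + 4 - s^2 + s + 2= -s^2 + 2*s + 8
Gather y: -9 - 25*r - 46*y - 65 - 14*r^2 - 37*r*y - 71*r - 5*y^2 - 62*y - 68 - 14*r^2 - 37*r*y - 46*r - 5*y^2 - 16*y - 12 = -28*r^2 - 142*r - 10*y^2 + y*(-74*r - 124) - 154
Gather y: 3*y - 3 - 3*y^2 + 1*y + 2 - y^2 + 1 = -4*y^2 + 4*y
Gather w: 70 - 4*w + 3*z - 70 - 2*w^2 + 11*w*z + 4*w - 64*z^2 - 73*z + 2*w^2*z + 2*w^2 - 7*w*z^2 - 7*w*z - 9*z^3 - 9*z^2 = 2*w^2*z + w*(-7*z^2 + 4*z) - 9*z^3 - 73*z^2 - 70*z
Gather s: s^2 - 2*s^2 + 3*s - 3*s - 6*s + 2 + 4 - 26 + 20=-s^2 - 6*s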